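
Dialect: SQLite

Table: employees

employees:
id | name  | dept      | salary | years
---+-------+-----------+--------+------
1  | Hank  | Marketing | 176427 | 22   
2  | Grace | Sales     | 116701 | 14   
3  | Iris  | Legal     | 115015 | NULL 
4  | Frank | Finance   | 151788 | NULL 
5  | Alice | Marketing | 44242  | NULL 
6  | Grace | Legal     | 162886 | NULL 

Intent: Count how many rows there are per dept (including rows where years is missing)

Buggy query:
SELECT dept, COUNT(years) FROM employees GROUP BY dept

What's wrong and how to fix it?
Bug: COUNT(years) skips NULLs, so groups with missing years are undercounted

Fix: Use COUNT(*) to count all rows regardless of NULL

Corrected query:
SELECT dept, COUNT(*) FROM employees GROUP BY dept

Result:
dept      | COUNT(*)
----------+---------
Finance   | 1       
Legal     | 2       
Marketing | 2       
Sales     | 1       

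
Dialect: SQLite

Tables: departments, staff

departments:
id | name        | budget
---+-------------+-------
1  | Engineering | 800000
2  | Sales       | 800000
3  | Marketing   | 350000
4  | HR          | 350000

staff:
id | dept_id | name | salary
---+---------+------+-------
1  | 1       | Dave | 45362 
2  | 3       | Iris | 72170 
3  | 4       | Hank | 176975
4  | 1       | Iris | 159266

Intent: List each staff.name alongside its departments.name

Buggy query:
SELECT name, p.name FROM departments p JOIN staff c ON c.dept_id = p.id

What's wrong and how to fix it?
Bug: 'name' exists in both joined tables, so the database can't tell which one is meant

Fix: Qualify the column with its table alias (c.name)

Corrected query:
SELECT c.name, p.name FROM departments p JOIN staff c ON c.dept_id = p.id

Result:
name | name       
-----+------------
Dave | Engineering
Iris | Marketing  
Hank | HR         
Iris | Engineering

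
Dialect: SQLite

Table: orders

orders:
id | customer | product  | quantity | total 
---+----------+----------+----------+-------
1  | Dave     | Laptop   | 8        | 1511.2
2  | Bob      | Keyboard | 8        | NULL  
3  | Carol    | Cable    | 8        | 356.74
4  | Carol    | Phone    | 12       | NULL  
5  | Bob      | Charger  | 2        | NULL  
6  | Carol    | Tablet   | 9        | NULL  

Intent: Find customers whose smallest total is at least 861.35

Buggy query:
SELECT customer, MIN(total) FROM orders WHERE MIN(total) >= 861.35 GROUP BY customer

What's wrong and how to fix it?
Bug: Aggregates like MIN are computed per group after WHERE runs

Fix: Replace WHERE with HAVING after the GROUP BY

Corrected query:
SELECT customer, MIN(total) FROM orders GROUP BY customer HAVING MIN(total) >= 861.35

Result:
customer | MIN(total)
---------+-----------
Dave     | 1511.2    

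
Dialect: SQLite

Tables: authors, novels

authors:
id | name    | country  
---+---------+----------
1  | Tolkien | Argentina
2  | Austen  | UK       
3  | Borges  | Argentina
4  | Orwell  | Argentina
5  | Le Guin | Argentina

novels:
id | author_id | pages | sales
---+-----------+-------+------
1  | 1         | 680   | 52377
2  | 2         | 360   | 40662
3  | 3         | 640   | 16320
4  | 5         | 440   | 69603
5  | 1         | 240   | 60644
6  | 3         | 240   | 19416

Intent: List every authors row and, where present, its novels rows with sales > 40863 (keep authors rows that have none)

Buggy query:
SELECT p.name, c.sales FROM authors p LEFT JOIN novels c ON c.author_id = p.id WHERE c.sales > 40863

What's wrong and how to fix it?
Bug: A WHERE condition on the right-hand table after LEFT JOIN drops unmatched parents

Fix: Put 'c.sales > 40863' in the JOIN's ON clause instead of WHERE

Corrected query:
SELECT p.name, c.sales FROM authors p LEFT JOIN novels c ON c.author_id = p.id AND c.sales > 40863

Result:
name    | sales
--------+------
Tolkien | 52377
Tolkien | 60644
Austen  | NULL 
Borges  | NULL 
Orwell  | NULL 
Le Guin | 69603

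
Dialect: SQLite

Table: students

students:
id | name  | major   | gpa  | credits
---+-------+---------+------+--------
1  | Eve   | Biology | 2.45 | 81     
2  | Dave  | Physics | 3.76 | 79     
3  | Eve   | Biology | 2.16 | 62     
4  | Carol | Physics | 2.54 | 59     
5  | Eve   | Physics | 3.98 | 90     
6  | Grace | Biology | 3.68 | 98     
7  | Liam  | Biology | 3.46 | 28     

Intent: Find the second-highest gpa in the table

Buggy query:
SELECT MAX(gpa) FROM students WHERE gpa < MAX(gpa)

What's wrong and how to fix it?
Bug: MAX(gpa) on the right of the comparison is an aggregate-in-WHERE error

Fix: Put the inner MAX in a scalar subquery

Corrected query:
SELECT MAX(gpa) FROM students WHERE gpa < (SELECT MAX(gpa) FROM students)

Result:
MAX(gpa)
--------
3.76    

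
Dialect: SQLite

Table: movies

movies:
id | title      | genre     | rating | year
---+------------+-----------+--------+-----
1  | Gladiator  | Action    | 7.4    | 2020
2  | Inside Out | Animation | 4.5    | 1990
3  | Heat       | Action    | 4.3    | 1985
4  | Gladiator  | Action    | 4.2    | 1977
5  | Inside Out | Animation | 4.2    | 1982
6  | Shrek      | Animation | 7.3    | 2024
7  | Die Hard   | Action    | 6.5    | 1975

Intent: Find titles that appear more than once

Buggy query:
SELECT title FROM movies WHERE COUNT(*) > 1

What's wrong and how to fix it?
Bug: COUNT(*) is an aggregate and cannot be used in WHERE

Fix: GROUP BY title, then filter groups with HAVING COUNT(*) > 1

Corrected query:
SELECT title FROM movies GROUP BY title HAVING COUNT(*) > 1

Result:
title     
----------
Gladiator 
Inside Out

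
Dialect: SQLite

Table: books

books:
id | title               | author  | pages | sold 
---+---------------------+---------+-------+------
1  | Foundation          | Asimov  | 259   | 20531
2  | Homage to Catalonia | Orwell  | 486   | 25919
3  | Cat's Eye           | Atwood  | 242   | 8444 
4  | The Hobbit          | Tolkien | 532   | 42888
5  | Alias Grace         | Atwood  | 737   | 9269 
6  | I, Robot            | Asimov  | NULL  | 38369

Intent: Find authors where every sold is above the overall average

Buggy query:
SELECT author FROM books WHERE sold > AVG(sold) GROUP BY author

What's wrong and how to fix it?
Bug: WHERE evaluates per row before aggregation, so AVG() is unavailable

Fix: Compute the overall average in a scalar subquery and compare each group's MIN against it in HAVING

Corrected query:
SELECT author FROM books GROUP BY author HAVING MIN(sold) > (SELECT AVG(sold) FROM books)

Result:
author 
-------
Orwell 
Tolkien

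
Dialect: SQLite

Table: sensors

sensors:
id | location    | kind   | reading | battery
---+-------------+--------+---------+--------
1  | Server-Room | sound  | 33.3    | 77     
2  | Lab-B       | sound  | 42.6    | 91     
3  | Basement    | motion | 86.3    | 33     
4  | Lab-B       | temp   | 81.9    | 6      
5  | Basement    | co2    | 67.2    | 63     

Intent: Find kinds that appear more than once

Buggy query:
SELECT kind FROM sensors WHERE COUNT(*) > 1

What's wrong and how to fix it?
Bug: COUNT(*) is an aggregate and cannot be used in WHERE

Fix: Group first, then use HAVING for the count condition

Corrected query:
SELECT kind FROM sensors GROUP BY kind HAVING COUNT(*) > 1

Result:
kind 
-----
sound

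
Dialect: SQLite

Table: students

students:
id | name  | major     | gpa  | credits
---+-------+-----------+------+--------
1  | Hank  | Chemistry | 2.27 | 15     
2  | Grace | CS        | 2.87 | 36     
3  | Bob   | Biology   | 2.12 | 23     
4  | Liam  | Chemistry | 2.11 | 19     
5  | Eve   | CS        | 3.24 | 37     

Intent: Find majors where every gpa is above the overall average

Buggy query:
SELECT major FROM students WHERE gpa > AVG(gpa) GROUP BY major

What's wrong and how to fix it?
Bug: AVG() is an aggregate; it can't sit directly in WHERE

Fix: Compute the overall average in a scalar subquery and compare each group's MIN against it in HAVING

Corrected query:
SELECT major FROM students GROUP BY major HAVING MIN(gpa) > (SELECT AVG(gpa) FROM students)

Result:
major
-----
CS   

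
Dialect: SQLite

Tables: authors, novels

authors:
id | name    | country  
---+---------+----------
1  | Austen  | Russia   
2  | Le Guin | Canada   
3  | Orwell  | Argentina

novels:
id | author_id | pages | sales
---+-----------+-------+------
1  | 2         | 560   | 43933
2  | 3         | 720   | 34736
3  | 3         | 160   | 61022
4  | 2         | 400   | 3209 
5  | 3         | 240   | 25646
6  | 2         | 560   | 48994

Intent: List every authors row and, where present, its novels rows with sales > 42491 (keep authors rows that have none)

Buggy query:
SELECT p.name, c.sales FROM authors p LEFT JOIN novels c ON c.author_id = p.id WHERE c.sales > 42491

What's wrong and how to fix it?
Bug: A WHERE condition on the right-hand table after LEFT JOIN drops unmatched parents

Fix: Put 'c.sales > 42491' in the JOIN's ON clause instead of WHERE

Corrected query:
SELECT p.name, c.sales FROM authors p LEFT JOIN novels c ON c.author_id = p.id AND c.sales > 42491

Result:
name    | sales
--------+------
Austen  | NULL 
Le Guin | 43933
Le Guin | 48994
Orwell  | 61022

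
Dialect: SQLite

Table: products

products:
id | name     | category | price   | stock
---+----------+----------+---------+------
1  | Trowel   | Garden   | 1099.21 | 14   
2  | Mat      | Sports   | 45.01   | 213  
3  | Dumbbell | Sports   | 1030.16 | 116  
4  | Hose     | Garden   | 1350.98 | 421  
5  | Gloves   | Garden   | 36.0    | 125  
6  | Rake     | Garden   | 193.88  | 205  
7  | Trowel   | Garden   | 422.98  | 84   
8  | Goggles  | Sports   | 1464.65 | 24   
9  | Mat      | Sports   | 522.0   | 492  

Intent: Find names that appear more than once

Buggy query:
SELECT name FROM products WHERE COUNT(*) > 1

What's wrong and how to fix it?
Bug: WHERE can't reference COUNT(*); aggregates are computed after WHERE

Fix: GROUP BY name, then filter groups with HAVING COUNT(*) > 1

Corrected query:
SELECT name FROM products GROUP BY name HAVING COUNT(*) > 1

Result:
name  
------
Mat   
Trowel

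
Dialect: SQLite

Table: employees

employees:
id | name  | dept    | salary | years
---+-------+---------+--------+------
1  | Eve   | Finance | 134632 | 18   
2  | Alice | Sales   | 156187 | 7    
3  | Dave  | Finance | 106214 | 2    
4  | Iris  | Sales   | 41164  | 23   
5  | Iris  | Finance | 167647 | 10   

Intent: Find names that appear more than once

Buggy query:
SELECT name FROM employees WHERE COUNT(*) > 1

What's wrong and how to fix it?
Bug: WHERE can't reference COUNT(*); aggregates are computed after WHERE

Fix: GROUP BY name, then filter groups with HAVING COUNT(*) > 1

Corrected query:
SELECT name FROM employees GROUP BY name HAVING COUNT(*) > 1

Result:
name
----
Iris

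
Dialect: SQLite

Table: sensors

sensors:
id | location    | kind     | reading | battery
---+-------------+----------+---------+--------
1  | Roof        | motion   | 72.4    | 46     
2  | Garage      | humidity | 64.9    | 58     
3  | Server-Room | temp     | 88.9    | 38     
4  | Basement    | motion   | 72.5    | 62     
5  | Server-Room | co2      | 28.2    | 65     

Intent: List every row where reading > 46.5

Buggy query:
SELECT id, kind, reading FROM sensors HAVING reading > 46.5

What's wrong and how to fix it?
Bug: This is a non-aggregate query (no GROUP BY, no aggregates), so in SQLite the HAVING clause is invalid here; a row-level condition belongs in WHERE

Fix: Replace HAVING with WHERE since the condition applies to individual rows

Corrected query:
SELECT id, kind, reading FROM sensors WHERE reading > 46.5

Result:
id | kind     | reading
---+----------+--------
1  | motion   | 72.4   
2  | humidity | 64.9   
3  | temp     | 88.9   
4  | motion   | 72.5   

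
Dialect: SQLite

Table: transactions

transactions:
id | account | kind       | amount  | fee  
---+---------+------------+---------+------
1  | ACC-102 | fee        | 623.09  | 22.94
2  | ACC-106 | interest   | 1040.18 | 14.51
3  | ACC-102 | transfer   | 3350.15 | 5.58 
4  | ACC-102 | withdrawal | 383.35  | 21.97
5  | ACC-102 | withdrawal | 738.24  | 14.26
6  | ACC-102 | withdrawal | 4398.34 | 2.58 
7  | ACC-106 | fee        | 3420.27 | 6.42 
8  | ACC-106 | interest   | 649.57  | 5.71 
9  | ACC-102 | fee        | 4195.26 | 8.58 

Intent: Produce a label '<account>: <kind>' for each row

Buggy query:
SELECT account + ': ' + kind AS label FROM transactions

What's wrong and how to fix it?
Bug: '+' is numeric addition; on text columns SQLite converts them to 0 instead of concatenating

Fix: Use the || operator for string concatenation

Corrected query:
SELECT account || ': ' || kind AS label FROM transactions

Result:
label              
-------------------
ACC-102: fee       
ACC-106: interest  
ACC-102: transfer  
ACC-102: withdrawal
ACC-102: withdrawal
ACC-102: withdrawal
ACC-106: fee       
ACC-106: interest  
ACC-102: fee       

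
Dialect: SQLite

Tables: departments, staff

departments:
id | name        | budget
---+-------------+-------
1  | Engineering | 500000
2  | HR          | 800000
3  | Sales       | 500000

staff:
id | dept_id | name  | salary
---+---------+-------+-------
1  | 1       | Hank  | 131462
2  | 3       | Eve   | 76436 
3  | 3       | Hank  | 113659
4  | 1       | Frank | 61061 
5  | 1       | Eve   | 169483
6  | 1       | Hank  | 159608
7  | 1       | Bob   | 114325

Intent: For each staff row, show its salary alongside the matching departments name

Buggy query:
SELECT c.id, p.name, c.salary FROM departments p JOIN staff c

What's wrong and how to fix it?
Bug: JOIN with no ON clause produces a cartesian product; every staff row pairs with every departments row

Fix: Specify the join condition linking the foreign key to the parent id

Corrected query:
SELECT c.id, p.name, c.salary FROM departments p JOIN staff c ON c.dept_id = p.id

Result:
id | name        | salary
---+-------------+-------
1  | Engineering | 131462
2  | Sales       | 76436 
3  | Sales       | 113659
4  | Engineering | 61061 
5  | Engineering | 169483
6  | Engineering | 159608
7  | Engineering | 114325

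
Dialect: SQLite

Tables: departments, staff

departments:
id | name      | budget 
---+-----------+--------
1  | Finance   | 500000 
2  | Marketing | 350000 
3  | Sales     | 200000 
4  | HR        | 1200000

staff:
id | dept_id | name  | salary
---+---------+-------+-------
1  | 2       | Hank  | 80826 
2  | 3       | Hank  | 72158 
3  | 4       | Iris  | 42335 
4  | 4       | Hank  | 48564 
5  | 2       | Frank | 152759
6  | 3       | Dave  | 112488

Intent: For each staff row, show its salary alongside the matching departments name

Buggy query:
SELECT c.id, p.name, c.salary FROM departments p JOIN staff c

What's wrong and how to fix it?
Bug: Missing join condition: each staff row is matched to all departments rows instead of just its own

Fix: Add ON c.dept_id = p.id to the JOIN

Corrected query:
SELECT c.id, p.name, c.salary FROM departments p JOIN staff c ON c.dept_id = p.id

Result:
id | name      | salary
---+-----------+-------
1  | Marketing | 80826 
2  | Sales     | 72158 
3  | HR        | 42335 
4  | HR        | 48564 
5  | Marketing | 152759
6  | Sales     | 112488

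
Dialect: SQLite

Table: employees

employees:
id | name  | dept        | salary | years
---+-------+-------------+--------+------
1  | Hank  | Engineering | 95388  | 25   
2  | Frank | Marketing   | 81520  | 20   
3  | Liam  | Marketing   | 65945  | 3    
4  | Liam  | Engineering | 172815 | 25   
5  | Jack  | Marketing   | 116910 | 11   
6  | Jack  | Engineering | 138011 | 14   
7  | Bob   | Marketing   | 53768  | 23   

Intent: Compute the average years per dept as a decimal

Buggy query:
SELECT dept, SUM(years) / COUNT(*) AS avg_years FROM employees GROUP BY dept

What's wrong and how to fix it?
Bug: SUM(years) and COUNT(*) are both integers; the division truncates the fractional part

Fix: Multiply by 1.0 (or CAST to REAL) to force floating-point division

Corrected query:
SELECT dept, SUM(years) * 1.0 / COUNT(*) AS avg_years FROM employees GROUP BY dept

Result:
dept        | avg_years
------------+----------
Engineering | 21.333333
Marketing   | 14.25    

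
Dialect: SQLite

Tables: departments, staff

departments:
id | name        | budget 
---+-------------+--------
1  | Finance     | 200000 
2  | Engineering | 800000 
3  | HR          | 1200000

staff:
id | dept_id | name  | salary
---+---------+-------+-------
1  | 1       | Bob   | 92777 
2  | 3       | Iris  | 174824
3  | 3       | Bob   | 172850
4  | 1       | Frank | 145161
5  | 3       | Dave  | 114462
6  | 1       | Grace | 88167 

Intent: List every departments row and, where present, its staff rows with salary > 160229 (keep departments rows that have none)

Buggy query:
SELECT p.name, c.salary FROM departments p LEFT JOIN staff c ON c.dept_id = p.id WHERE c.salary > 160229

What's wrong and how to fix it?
Bug: A WHERE condition on the right-hand table after LEFT JOIN drops unmatched parents

Fix: Put 'c.salary > 160229' in the JOIN's ON clause instead of WHERE

Corrected query:
SELECT p.name, c.salary FROM departments p LEFT JOIN staff c ON c.dept_id = p.id AND c.salary > 160229

Result:
name        | salary
------------+-------
Finance     | NULL  
Engineering | NULL  
HR          | 172850
HR          | 174824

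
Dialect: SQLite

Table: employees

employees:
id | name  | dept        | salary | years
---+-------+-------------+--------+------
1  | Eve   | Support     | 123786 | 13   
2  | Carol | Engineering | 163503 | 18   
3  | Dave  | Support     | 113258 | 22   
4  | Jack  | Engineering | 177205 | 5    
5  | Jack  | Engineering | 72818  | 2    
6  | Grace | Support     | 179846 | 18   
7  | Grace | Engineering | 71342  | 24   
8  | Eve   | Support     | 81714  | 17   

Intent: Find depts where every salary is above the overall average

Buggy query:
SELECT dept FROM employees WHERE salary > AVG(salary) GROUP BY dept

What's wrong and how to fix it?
Bug: WHERE evaluates per row before aggregation, so AVG() is unavailable

Fix: Use a subquery for AVG and a HAVING MIN(...) filter so the condition holds for every row in the group

Corrected query:
SELECT dept FROM employees GROUP BY dept HAVING MIN(salary) > (SELECT AVG(salary) FROM employees)

Result:
(no rows)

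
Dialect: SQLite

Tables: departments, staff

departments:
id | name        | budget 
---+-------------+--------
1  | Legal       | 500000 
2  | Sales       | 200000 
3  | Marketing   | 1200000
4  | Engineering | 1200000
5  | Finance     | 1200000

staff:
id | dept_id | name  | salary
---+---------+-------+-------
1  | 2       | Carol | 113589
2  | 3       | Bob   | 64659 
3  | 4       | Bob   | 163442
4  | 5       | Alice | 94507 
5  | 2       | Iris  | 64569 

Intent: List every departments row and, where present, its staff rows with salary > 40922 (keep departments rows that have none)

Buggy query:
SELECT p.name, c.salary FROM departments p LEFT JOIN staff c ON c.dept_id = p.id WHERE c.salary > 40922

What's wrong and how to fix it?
Bug: Filtering c.salary in WHERE discards the NULL rows produced by LEFT JOIN, turning it into an inner join

Fix: Put 'c.salary > 40922' in the JOIN's ON clause instead of WHERE

Corrected query:
SELECT p.name, c.salary FROM departments p LEFT JOIN staff c ON c.dept_id = p.id AND c.salary > 40922

Result:
name        | salary
------------+-------
Legal       | NULL  
Sales       | 64569 
Sales       | 113589
Marketing   | 64659 
Engineering | 163442
Finance     | 94507 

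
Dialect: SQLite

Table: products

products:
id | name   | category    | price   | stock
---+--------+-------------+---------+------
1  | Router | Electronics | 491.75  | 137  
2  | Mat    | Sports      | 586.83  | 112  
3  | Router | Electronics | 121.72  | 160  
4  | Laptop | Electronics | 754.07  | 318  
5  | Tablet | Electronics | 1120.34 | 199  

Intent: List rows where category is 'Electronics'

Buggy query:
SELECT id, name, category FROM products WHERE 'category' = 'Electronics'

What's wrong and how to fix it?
Bug: Single quotes denote string literals in SQL; the column name is being compared as a constant string

Fix: Remove the quotes around the column name (or use double quotes for an identifier)

Corrected query:
SELECT id, name, category FROM products WHERE category = 'Electronics'

Result:
id | name   | category   
---+--------+------------
1  | Router | Electronics
3  | Router | Electronics
4  | Laptop | Electronics
5  | Tablet | Electronics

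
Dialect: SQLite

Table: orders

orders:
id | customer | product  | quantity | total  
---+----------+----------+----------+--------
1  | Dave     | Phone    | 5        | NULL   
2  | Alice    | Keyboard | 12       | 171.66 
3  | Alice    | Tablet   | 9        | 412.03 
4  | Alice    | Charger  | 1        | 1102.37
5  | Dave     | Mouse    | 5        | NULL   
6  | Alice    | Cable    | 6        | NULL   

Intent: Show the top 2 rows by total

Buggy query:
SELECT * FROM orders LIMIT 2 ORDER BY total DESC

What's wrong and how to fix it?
Bug: ORDER BY cannot follow LIMIT; LIMIT is the final clause

Fix: Sort with ORDER BY, then apply LIMIT

Corrected query:
SELECT * FROM orders ORDER BY total DESC LIMIT 2

Result:
id | customer | product | quantity | total  
---+----------+---------+----------+--------
4  | Alice    | Charger | 1        | 1102.37
3  | Alice    | Tablet  | 9        | 412.03 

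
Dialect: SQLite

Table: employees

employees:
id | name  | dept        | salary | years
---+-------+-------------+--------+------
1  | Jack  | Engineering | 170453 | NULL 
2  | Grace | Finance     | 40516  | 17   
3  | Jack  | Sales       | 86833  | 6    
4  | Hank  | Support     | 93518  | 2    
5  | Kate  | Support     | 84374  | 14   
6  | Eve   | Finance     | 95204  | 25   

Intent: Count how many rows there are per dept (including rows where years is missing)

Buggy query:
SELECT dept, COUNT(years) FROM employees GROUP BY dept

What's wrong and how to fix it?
Bug: COUNT(column) counts non-NULL values only; rows with NULL years aren't counted

Fix: Use COUNT(*) to count all rows regardless of NULL

Corrected query:
SELECT dept, COUNT(*) FROM employees GROUP BY dept

Result:
dept        | COUNT(*)
------------+---------
Engineering | 1       
Finance     | 2       
Sales       | 1       
Support     | 2       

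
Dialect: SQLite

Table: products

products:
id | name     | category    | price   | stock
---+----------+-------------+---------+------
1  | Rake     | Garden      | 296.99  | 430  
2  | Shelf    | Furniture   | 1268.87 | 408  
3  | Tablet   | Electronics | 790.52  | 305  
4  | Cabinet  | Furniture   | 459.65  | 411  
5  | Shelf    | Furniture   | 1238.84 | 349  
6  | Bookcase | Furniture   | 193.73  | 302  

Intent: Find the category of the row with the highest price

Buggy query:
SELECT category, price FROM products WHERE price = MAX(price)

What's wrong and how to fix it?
Bug: MAX(price) is an aggregate and cannot be used directly in WHERE

Fix: Use a subquery: WHERE price = (SELECT MAX(price) FROM products)

Corrected query:
SELECT category, price FROM products WHERE price = (SELECT MAX(price) FROM products)

Result:
category  | price  
----------+--------
Furniture | 1268.87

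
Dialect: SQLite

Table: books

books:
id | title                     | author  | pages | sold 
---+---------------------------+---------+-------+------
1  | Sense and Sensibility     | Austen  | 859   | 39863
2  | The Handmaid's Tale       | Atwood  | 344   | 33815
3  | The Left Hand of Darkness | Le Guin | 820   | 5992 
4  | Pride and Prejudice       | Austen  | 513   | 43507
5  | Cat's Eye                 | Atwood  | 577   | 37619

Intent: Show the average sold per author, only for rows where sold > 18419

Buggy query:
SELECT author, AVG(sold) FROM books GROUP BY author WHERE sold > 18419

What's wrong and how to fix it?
Bug: WHERE cannot follow GROUP BY

Fix: Place WHERE between FROM and GROUP BY

Corrected query:
SELECT author, AVG(sold) FROM books WHERE sold > 18419 GROUP BY author

Result:
author | AVG(sold)
-------+----------
Atwood | 35717    
Austen | 41685    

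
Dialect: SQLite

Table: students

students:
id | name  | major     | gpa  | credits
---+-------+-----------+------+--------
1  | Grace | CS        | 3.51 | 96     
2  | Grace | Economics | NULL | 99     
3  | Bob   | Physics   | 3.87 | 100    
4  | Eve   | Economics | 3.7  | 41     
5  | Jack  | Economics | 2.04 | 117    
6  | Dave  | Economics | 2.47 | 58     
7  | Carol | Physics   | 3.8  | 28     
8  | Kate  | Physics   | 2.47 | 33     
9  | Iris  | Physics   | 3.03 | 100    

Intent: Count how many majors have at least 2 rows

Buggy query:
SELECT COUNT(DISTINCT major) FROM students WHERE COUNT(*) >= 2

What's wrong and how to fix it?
Bug: WHERE filters individual rows, not groups, so a group-level COUNT is invalid there

Fix: Group first with HAVING COUNT(*) >= 2, then COUNT the resulting groups

Corrected query:
SELECT COUNT(*) FROM (SELECT major FROM students GROUP BY major HAVING COUNT(*) >= 2)

Result:
COUNT(*)
--------
2       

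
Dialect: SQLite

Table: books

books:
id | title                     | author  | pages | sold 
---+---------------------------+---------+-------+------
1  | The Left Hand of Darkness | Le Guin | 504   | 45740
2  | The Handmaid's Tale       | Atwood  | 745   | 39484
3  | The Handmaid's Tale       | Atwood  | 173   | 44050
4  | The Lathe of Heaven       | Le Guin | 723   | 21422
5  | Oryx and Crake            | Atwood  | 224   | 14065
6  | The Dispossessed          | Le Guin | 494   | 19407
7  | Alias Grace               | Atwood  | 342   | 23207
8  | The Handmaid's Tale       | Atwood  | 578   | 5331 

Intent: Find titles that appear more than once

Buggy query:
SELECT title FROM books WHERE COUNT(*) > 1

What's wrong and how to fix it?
Bug: COUNT(*) is an aggregate and cannot be used in WHERE

Fix: GROUP BY title, then filter groups with HAVING COUNT(*) > 1

Corrected query:
SELECT title FROM books GROUP BY title HAVING COUNT(*) > 1

Result:
title              
-------------------
The Handmaid's Tale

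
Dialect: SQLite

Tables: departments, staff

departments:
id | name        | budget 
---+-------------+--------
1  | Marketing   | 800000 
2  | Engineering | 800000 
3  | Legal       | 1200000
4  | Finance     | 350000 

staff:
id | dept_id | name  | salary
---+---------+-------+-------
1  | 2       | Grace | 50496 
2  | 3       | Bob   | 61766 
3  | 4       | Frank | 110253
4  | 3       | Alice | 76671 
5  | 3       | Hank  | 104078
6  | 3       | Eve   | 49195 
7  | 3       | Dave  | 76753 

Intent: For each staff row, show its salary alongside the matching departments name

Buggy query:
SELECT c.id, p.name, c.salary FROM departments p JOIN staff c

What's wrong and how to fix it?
Bug: JOIN with no ON clause produces a cartesian product; every staff row pairs with every departments row

Fix: Add ON c.dept_id = p.id to the JOIN

Corrected query:
SELECT c.id, p.name, c.salary FROM departments p JOIN staff c ON c.dept_id = p.id

Result:
id | name        | salary
---+-------------+-------
1  | Engineering | 50496 
2  | Legal       | 61766 
3  | Finance     | 110253
4  | Legal       | 76671 
5  | Legal       | 104078
6  | Legal       | 49195 
7  | Legal       | 76753 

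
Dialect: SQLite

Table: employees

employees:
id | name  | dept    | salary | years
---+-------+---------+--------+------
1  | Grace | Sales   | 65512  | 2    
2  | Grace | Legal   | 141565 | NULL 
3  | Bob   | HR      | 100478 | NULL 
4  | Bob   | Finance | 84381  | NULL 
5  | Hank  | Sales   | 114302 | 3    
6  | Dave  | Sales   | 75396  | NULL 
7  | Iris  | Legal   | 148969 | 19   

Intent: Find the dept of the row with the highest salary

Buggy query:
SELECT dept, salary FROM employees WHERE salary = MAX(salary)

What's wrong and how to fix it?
Bug: MAX(salary) is an aggregate and cannot be used directly in WHERE

Fix: Use a subquery: WHERE salary = (SELECT MAX(salary) FROM employees)

Corrected query:
SELECT dept, salary FROM employees WHERE salary = (SELECT MAX(salary) FROM employees)

Result:
dept  | salary
------+-------
Legal | 148969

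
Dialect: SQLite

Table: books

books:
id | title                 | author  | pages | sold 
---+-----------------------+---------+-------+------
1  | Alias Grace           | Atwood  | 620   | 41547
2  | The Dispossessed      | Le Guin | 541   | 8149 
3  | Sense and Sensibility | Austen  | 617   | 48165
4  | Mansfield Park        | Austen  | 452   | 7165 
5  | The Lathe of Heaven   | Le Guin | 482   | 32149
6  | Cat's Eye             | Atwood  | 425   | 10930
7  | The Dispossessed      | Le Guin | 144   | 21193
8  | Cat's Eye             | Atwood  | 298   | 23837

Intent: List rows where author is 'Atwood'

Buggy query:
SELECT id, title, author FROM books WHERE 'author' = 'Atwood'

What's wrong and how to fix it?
Bug: Single quotes denote string literals in SQL; the column name is being compared as a constant string

Fix: Reference the column as author without single quotes

Corrected query:
SELECT id, title, author FROM books WHERE author = 'Atwood'

Result:
id | title       | author
---+-------------+-------
1  | Alias Grace | Atwood
6  | Cat's Eye   | Atwood
8  | Cat's Eye   | Atwood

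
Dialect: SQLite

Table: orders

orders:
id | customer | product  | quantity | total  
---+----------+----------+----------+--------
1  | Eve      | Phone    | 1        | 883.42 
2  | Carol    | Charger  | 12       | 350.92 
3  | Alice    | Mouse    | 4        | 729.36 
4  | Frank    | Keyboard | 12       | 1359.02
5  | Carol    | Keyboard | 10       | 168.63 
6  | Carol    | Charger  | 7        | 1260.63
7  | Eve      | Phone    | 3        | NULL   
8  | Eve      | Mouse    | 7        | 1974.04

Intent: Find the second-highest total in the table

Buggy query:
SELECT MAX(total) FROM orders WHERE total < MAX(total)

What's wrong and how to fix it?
Bug: MAX(total) on the right of the comparison is an aggregate-in-WHERE error

Fix: Compute the overall MAX in a subquery, then take MAX of rows below it

Corrected query:
SELECT MAX(total) FROM orders WHERE total < (SELECT MAX(total) FROM orders)

Result:
MAX(total)
----------
1359.02   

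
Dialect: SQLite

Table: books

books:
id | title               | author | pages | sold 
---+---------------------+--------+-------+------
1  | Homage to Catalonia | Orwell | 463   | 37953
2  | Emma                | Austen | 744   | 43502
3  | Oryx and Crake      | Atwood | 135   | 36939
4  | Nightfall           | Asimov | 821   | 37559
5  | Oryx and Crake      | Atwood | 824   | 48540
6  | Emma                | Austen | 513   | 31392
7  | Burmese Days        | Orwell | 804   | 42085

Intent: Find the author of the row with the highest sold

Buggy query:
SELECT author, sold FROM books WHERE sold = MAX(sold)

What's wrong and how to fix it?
Bug: MAX(sold) is an aggregate and cannot be used directly in WHERE

Fix: Wrap MAX in a scalar subquery so WHERE compares against a single value

Corrected query:
SELECT author, sold FROM books WHERE sold = (SELECT MAX(sold) FROM books)

Result:
author | sold 
-------+------
Atwood | 48540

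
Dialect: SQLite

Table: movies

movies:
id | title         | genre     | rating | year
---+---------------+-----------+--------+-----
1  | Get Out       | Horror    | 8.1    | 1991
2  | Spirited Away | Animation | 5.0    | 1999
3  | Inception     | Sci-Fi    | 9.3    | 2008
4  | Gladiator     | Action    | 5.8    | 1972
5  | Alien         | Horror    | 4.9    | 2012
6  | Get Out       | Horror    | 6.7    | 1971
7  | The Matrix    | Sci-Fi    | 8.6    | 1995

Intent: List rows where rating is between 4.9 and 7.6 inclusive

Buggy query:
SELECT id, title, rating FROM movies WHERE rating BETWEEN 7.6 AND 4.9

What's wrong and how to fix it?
Bug: The bounds are reversed; BETWEEN a AND b requires a <= b to match anything

Fix: Write BETWEEN 4.9 AND 7.6

Corrected query:
SELECT id, title, rating FROM movies WHERE rating BETWEEN 4.9 AND 7.6

Result:
id | title         | rating
---+---------------+-------
2  | Spirited Away | 5     
4  | Gladiator     | 5.8   
5  | Alien         | 4.9   
6  | Get Out       | 6.7   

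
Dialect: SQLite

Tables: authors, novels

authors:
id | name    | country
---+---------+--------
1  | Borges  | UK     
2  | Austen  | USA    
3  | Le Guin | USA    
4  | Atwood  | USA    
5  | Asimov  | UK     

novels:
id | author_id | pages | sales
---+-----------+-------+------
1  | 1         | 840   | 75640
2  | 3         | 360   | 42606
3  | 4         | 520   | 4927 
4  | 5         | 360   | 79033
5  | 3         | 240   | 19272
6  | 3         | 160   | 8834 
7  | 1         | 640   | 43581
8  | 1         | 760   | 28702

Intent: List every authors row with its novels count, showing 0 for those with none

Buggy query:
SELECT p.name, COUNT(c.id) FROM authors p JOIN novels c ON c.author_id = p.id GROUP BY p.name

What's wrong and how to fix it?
Bug: INNER JOIN drops authors rows that have no matching novels rows

Fix: Switch to LEFT JOIN to retain unmatched parent rows

Corrected query:
SELECT p.name, COUNT(c.id) FROM authors p LEFT JOIN novels c ON c.author_id = p.id GROUP BY p.name

Result:
name    | COUNT(c.id)
--------+------------
Asimov  | 1          
Atwood  | 1          
Austen  | 0          
Borges  | 3          
Le Guin | 3          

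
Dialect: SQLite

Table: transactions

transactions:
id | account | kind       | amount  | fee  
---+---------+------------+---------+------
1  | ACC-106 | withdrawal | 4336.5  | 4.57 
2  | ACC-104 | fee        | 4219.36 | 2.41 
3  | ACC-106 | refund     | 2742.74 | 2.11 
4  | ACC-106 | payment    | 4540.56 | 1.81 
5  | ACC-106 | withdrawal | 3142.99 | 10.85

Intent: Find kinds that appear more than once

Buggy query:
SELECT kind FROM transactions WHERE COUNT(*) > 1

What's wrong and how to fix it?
Bug: COUNT(*) is an aggregate and cannot be used in WHERE

Fix: GROUP BY kind, then filter groups with HAVING COUNT(*) > 1

Corrected query:
SELECT kind FROM transactions GROUP BY kind HAVING COUNT(*) > 1

Result:
kind      
----------
withdrawal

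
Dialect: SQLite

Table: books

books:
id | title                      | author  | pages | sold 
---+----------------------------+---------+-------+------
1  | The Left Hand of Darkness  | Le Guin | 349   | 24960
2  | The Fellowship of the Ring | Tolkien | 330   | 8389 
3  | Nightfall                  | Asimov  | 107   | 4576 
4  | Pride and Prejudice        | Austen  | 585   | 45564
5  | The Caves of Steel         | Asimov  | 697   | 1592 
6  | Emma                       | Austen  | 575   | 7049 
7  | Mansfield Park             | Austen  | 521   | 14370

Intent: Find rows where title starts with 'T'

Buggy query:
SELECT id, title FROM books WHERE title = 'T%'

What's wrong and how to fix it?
Bug: '=' compares the literal string including the % character; pattern matching needs LIKE

Fix: Use LIKE for wildcard pattern matching

Corrected query:
SELECT id, title FROM books WHERE title LIKE 'T%'

Result:
id | title                     
---+---------------------------
1  | The Left Hand of Darkness 
2  | The Fellowship of the Ring
5  | The Caves of Steel        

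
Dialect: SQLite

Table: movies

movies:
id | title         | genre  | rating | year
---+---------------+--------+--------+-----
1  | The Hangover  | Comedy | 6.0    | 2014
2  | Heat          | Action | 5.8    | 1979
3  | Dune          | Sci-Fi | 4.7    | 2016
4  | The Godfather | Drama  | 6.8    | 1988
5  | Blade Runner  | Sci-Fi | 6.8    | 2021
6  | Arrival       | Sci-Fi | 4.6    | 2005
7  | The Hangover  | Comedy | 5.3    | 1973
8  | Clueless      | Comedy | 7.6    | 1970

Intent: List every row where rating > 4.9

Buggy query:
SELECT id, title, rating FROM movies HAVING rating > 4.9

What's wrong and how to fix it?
Bug: HAVING filters the output of aggregation, but this query has no GROUP BY and no aggregate functions, so SQLite rejects it (HAVING clause on a non-aggregate query); the condition here is per row

Fix: Replace HAVING with WHERE since the condition applies to individual rows

Corrected query:
SELECT id, title, rating FROM movies WHERE rating > 4.9

Result:
id | title         | rating
---+---------------+-------
1  | The Hangover  | 6     
2  | Heat          | 5.8   
4  | The Godfather | 6.8   
5  | Blade Runner  | 6.8   
7  | The Hangover  | 5.3   
8  | Clueless      | 7.6   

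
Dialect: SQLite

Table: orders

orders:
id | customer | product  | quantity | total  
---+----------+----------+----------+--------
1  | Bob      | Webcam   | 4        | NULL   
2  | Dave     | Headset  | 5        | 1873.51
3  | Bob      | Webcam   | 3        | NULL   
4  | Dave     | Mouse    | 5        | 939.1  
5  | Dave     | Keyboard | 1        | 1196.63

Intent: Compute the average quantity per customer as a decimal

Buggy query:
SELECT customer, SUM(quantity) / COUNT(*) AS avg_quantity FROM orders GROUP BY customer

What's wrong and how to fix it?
Bug: Both operands are integers, so '/' performs integer division and truncates

Fix: Cast one side to REAL so the division keeps the fractional part

Corrected query:
SELECT customer, SUM(quantity) * 1.0 / COUNT(*) AS avg_quantity FROM orders GROUP BY customer

Result:
customer | avg_quantity
---------+-------------
Bob      | 3.5         
Dave     | 3.666667    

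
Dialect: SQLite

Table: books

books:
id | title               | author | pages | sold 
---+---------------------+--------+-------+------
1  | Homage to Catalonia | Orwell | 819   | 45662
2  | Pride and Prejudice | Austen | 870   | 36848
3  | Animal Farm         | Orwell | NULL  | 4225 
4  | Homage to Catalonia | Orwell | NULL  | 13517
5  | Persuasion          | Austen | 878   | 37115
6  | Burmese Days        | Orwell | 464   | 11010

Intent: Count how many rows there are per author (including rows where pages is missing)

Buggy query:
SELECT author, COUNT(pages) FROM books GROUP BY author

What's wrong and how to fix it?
Bug: COUNT(pages) skips NULLs, so groups with missing pages are undercounted

Fix: Replace COUNT(pages) with COUNT(*)

Corrected query:
SELECT author, COUNT(*) FROM books GROUP BY author

Result:
author | COUNT(*)
-------+---------
Austen | 2       
Orwell | 4       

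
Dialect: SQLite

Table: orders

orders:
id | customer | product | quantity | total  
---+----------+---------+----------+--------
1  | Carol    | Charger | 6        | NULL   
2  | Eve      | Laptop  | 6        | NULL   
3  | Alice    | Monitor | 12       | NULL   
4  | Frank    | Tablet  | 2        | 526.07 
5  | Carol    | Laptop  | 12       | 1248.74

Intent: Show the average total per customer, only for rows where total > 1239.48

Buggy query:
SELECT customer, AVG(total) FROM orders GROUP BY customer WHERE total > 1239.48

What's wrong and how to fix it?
Bug: WHERE cannot follow GROUP BY

Fix: Move the WHERE clause before GROUP BY

Corrected query:
SELECT customer, AVG(total) FROM orders WHERE total > 1239.48 GROUP BY customer

Result:
customer | AVG(total)
---------+-----------
Carol    | 1248.74   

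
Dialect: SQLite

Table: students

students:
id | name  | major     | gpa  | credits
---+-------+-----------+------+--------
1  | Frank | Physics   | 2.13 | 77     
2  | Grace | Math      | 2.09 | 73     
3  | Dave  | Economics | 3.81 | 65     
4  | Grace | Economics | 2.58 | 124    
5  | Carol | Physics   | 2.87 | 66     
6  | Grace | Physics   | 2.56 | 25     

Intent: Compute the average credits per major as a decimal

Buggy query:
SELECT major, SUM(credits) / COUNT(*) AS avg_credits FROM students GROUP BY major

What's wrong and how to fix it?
Bug: Both operands are integers, so '/' performs integer division and truncates

Fix: Cast one side to REAL so the division keeps the fractional part

Corrected query:
SELECT major, SUM(credits) * 1.0 / COUNT(*) AS avg_credits FROM students GROUP BY major

Result:
major     | avg_credits
----------+------------
Economics | 94.5       
Math      | 73         
Physics   | 56         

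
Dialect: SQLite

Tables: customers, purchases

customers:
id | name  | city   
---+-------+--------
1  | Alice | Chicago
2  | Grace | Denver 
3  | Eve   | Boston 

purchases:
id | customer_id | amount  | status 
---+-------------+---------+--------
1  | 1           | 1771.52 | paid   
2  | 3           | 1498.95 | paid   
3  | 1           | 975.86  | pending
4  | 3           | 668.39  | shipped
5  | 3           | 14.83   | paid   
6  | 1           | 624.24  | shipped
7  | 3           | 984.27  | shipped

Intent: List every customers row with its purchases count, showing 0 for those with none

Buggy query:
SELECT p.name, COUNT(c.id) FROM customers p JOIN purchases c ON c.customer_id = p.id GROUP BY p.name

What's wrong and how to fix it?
Bug: An inner join excludes parents with zero children

Fix: Switch to LEFT JOIN to retain unmatched parent rows

Corrected query:
SELECT p.name, COUNT(c.id) FROM customers p LEFT JOIN purchases c ON c.customer_id = p.id GROUP BY p.name

Result:
name  | COUNT(c.id)
------+------------
Alice | 3          
Eve   | 4          
Grace | 0          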